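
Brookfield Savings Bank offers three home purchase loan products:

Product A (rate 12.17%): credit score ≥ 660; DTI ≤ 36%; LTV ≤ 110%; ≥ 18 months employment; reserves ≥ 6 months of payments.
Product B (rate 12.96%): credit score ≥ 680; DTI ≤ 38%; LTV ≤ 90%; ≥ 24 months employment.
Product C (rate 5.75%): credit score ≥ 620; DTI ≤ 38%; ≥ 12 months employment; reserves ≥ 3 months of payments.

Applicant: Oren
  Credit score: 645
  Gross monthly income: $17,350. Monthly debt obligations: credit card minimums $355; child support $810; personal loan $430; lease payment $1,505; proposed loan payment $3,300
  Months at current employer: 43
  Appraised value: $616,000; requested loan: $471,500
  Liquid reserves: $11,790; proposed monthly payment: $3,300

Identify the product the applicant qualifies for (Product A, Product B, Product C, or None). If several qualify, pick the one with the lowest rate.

Product C

Total debts = (355 + 810 + 430 + 1,505 + 3,300) = 6,400; DTI = 6,400/17,350 = 36.9%.
LTV = 471,500/616,000 = 76.5%.
Reserves = 11,790/3,300 = 3.6 months.
Product A: score 645 < 660; DTI 36.9% > 36%; LTV 76.5% ≤ 110%; employment 43 ≥ 18 mo; reserves 3.6 < 6 mo → does not qualify.
Product B: score 645 < 680; DTI 36.9% ≤ 38%; LTV 76.5% ≤ 90%; employment 43 ≥ 24 mo → does not qualify.
Product C: score 645 ≥ 620; DTI 36.9% ≤ 38%; employment 43 ≥ 12 mo; reserves 3.6 ≥ 3 mo → qualifies.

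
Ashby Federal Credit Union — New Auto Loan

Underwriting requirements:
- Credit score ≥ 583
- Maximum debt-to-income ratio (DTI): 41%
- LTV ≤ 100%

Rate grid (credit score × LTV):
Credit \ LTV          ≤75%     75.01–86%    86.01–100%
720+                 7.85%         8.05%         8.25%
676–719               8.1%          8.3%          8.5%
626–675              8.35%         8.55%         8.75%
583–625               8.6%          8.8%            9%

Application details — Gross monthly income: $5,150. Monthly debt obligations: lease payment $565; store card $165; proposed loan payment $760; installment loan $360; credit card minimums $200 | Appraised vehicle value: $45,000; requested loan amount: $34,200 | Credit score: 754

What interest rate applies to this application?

8.05%

Credit score 754 ≥ 583; Total monthly debts = (565 + 165 + 760 + 360 + 200) = 2,050. Debt-to-income = 2,050/5,150 = 39.8% — meets 41% limit
LTV = 34,200/45,000 = 76% ≤ 100%
Credit 754 → row 720+; LTV 76% → column 75.01–86%. Grid cell → 8.05%.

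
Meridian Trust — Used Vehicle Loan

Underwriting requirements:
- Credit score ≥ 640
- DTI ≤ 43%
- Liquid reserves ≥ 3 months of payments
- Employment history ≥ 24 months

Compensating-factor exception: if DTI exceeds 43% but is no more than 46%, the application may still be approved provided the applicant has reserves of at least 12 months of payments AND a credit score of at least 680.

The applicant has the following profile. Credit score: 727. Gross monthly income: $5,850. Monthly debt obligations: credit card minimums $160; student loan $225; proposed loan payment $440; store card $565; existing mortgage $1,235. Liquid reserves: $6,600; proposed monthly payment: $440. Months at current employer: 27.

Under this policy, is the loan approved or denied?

Approved

Credit score 727 ≥ 640 (meets base)
Total debts = (160 + 225 + 440 + 565 + 1,235) = 2,625. DTI: 2,625 ÷ 5,850 = 44.9%, over the 43% base limit.
Reserves: 6,600 ÷ 440 = 15.0 months (meets 3-month minimum)
Employment 27 ≥ 24 months
44.9% falls in the override range (43%–46%), so the compensating-factor test applies.
Reserves 15.0 ≥ 12 months; credit score 727 ≥ 680.
Both override conditions satisfied; DTI exception granted.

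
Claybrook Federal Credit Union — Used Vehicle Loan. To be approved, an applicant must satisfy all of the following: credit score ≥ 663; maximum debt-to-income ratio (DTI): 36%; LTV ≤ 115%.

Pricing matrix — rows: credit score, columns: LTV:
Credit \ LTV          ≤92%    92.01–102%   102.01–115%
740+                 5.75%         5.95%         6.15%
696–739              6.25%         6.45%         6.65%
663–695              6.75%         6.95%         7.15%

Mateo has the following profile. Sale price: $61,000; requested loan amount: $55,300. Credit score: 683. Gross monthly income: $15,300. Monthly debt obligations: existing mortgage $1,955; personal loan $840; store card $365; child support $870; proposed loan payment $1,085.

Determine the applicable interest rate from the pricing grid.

6.75%

Credit score 683 ≥ 663; Total monthly debts = (1,955 + 840 + 365 + 870 + 1,085) = 5,115. DTI = 5,115/15,300 = 33.4% ≤ 36%
Loan-to-value = 55,300/61,000 = 90.7% — pass (115% max)
Row: 683 falls in 663–695. Column: 90.7% falls in ≤92%. Rate = 6.75%.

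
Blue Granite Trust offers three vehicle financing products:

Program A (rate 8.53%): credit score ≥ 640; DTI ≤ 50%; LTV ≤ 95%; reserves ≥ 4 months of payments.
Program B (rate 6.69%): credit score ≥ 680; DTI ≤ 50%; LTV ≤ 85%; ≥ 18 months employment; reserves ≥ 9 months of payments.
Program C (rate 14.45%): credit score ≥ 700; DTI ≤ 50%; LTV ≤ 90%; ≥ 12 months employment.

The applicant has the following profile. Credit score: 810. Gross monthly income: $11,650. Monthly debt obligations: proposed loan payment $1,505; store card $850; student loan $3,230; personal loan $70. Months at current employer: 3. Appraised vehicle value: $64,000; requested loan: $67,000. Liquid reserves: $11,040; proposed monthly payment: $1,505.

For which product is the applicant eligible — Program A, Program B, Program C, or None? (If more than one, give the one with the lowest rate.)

Total debts = (1,505 + 850 + 3,230 + 70) = 5,655; DTI = 5,655/11,650 = 48.5%.
LTV = 67,000/64,000 = 104.7%.
Reserves = 11,040/1,505 = 7.3 months.
Program A: score 810 ≥ 640; DTI 48.5% ≤ 50%; LTV 104.7% > 95%; reserves 7.3 ≥ 4 mo → does not qualify.
Program B: score 810 ≥ 680; DTI 48.5% ≤ 50%; LTV 104.7% > 85%; employment 3 < 18 mo; reserves 7.3 < 9 mo → does not qualify.
Program C: score 810 ≥ 700; DTI 48.5% ≤ 50%; LTV 104.7% > 90%; employment 3 < 12 mo → does not qualify.

None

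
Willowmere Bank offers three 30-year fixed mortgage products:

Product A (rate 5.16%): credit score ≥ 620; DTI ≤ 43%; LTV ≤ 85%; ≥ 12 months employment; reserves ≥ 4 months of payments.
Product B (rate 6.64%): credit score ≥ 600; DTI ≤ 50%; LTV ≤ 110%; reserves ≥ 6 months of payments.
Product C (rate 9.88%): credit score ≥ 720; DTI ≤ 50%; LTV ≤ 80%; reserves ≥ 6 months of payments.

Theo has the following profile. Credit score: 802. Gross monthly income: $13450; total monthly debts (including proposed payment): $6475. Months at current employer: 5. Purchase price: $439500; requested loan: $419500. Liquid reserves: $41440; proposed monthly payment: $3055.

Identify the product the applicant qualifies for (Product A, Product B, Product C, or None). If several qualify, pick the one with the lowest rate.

Product B

DTI = 6,475/13,450 = 48.1%.
LTV = 419,500/439,500 = 95.4%.
Reserves = 41,440/3,055 = 13.6 months.
Product A: score 802 ≥ 620; DTI 48.1% > 43%; LTV 95.4% > 85%; employment 5 < 12 mo; reserves 13.6 ≥ 4 mo → does not qualify.
Product B: score 802 ≥ 600; DTI 48.1% ≤ 50%; LTV 95.4% ≤ 110%; reserves 13.6 ≥ 6 mo → qualifies.
Product C: score 802 ≥ 720; DTI 48.1% ≤ 50%; LTV 95.4% > 80%; reserves 13.6 ≥ 6 mo → does not qualify.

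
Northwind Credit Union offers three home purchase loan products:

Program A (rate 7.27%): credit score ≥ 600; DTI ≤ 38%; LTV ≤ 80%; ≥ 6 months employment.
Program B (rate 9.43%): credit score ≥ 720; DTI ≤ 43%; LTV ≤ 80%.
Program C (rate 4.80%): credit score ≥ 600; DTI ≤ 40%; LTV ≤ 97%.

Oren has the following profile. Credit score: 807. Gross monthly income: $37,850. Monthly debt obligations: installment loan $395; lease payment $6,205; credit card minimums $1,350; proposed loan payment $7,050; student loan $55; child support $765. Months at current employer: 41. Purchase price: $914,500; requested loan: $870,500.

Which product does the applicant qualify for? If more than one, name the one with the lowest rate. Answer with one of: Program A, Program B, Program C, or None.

None

Total debts = (395 + 6,205 + 1,350 + 7,050 + 55 + 765) = 15,820; DTI = 15,820/37,850 = 41.8%.
LTV = 870,500/914,500 = 95.2%.
Program A: score 807 ≥ 600; DTI 41.8% > 38%; LTV 95.2% > 80%; employment 41 ≥ 6 mo → does not qualify.
Program B: score 807 ≥ 720; DTI 41.8% ≤ 43%; LTV 95.2% > 80% → does not qualify.
Program C: score 807 ≥ 600; DTI 41.8% > 40%; LTV 95.2% ≤ 97% → does not qualify.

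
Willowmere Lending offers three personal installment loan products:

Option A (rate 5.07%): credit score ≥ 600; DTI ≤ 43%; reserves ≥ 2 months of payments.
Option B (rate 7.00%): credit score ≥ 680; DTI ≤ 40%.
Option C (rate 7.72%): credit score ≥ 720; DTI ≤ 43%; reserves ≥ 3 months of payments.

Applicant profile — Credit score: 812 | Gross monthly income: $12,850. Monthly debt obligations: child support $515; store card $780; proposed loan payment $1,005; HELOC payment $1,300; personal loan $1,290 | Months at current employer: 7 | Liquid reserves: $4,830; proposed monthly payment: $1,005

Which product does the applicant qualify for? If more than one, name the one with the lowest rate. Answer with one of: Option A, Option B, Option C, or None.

Option A

Total debts = (515 + 780 + 1,005 + 1,300 + 1,290) = 4,890; DTI = 4,890/12,850 = 38.1%.
Reserves = 4,830/1,005 = 4.8 months.
Option A: score 812 ≥ 600; DTI 38.1% ≤ 43%; reserves 4.8 ≥ 2 mo → qualifies.
Option B: score 812 ≥ 680; DTI 38.1% ≤ 40% → qualifies.
Option C: score 812 ≥ 720; DTI 38.1% ≤ 43%; reserves 4.8 ≥ 3 mo → qualifies.
Qualifying: Option A, Option B, Option C. Lowest rate is 5.07% → Option A.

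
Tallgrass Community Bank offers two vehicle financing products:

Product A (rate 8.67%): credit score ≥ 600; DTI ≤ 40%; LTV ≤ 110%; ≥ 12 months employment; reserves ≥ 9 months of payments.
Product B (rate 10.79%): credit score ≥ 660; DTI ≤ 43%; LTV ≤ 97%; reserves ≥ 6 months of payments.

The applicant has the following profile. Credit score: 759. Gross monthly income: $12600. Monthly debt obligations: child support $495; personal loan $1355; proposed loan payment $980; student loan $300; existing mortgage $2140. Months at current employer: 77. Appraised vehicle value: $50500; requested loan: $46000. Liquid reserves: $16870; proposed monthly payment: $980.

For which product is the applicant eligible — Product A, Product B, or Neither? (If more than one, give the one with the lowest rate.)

Total debts = (495 + 1,355 + 980 + 300 + 2,140) = 5,270; DTI = 5,270/12,600 = 41.8%.
LTV = 46,000/50,500 = 91.1%.
Reserves = 16,870/980 = 17.2 months.
Product A: score 759 ≥ 600; DTI 41.8% > 40%; LTV 91.1% ≤ 110%; employment 77 ≥ 12 mo; reserves 17.2 ≥ 9 mo → does not qualify.
Product B: score 759 ≥ 660; DTI 41.8% ≤ 43%; LTV 91.1% ≤ 97%; reserves 17.2 ≥ 6 mo → qualifies.

Product B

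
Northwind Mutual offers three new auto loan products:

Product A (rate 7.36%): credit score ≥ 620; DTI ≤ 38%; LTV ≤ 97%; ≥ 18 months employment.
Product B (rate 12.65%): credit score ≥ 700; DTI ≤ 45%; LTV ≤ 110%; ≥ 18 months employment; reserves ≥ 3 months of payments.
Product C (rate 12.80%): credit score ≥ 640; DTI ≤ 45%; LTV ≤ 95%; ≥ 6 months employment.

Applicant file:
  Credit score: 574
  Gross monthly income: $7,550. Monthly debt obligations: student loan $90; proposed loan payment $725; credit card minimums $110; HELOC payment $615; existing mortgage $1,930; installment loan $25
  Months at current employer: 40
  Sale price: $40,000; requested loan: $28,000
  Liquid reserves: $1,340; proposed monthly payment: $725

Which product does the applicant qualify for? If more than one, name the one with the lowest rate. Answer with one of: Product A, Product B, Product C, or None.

Total debts = (90 + 725 + 110 + 615 + 1,930 + 25) = 3,495; DTI = 3,495/7,550 = 46.3%.
LTV = 28,000/40,000 = 70%.
Reserves = 1,340/725 = 1.8 months.
Product A: score 574 < 620; DTI 46.3% > 38%; LTV 70% ≤ 97%; employment 40 ≥ 18 mo → does not qualify.
Product B: score 574 < 700; DTI 46.3% > 45%; LTV 70% ≤ 110%; employment 40 ≥ 18 mo; reserves 1.8 < 3 mo → does not qualify.
Product C: score 574 < 640; DTI 46.3% > 45%; LTV 70% ≤ 95%; employment 40 ≥ 6 mo → does not qualify.

None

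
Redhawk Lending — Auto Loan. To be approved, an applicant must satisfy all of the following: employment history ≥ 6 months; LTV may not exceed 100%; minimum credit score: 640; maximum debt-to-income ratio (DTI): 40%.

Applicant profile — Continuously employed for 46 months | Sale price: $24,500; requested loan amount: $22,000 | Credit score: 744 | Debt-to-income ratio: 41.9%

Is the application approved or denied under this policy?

Employment 46 ≥ 6 months
LTV: 22,000 ÷ 24,500 = 89.8%, within 100% cap
Credit score 744 ≥ 640 (meets)
Debt-to-income 41.9% vs 40% cap — fail
Fails on DTI.

Denied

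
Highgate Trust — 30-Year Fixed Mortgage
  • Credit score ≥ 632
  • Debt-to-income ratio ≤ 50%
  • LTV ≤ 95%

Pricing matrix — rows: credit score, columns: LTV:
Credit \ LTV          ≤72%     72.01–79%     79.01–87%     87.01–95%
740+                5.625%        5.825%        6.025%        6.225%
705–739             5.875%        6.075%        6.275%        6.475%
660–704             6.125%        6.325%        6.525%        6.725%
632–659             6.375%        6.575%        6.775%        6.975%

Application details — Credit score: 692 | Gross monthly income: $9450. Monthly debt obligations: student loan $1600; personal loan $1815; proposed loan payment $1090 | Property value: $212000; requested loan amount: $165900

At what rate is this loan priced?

Credit score 692 ≥ 632; Total monthly debts = (1,600 + 1,815 + 1,090) = 4,505. DTI = 4,505/9,450 = 47.7% ≤ 50%
LTV = 165,900/212,000 = 78.3% ≤ 95%
Score 692 is in the 660–704 band; LTV 78.3% is in the 72.01–79% band → 6.325%.

6.325%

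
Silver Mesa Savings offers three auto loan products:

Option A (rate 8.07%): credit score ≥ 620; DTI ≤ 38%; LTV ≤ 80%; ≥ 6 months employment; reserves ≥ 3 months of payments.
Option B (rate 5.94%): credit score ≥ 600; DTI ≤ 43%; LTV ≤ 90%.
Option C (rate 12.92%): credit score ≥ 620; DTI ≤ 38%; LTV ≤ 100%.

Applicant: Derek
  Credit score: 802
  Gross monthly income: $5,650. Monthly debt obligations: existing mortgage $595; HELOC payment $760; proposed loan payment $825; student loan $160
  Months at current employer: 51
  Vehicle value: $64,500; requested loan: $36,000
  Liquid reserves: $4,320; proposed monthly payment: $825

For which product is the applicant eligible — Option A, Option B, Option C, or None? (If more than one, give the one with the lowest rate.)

Total debts = (595 + 760 + 825 + 160) = 2,340; DTI = 2,340/5,650 = 41.4%.
LTV = 36,000/64,500 = 55.8%.
Reserves = 4,320/825 = 5.2 months.
Option A: score 802 ≥ 620; DTI 41.4% > 38%; LTV 55.8% ≤ 80%; employment 51 ≥ 6 mo; reserves 5.2 ≥ 3 mo → does not qualify.
Option B: score 802 ≥ 600; DTI 41.4% ≤ 43%; LTV 55.8% ≤ 90% → qualifies.
Option C: score 802 ≥ 620; DTI 41.4% > 38%; LTV 55.8% ≤ 100% → does not qualify.

Option B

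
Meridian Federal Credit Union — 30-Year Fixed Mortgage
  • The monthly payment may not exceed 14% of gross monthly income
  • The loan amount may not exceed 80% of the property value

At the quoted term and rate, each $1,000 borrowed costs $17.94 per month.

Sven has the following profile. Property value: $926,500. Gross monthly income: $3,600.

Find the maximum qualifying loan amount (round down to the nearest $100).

Payment cap: 14% × $3,600 = $504/month.
At $17.94 per $1,000, that supports 504/17.94 × 1,000 ≈ $28,093 → $28,000.
LTV cap: 80% × $926,500 = $741,200 → $741,200.
Binding constraint: payment-to-income.

$28,000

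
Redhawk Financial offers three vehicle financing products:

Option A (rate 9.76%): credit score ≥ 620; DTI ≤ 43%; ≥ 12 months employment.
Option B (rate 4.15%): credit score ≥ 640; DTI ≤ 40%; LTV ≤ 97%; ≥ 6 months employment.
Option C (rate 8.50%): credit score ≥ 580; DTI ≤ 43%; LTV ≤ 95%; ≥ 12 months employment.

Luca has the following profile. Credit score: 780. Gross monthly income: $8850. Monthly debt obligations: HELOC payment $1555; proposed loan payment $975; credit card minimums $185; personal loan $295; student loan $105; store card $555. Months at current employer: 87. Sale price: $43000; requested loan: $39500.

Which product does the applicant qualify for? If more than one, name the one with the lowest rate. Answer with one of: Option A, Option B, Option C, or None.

Total debts = (1,555 + 975 + 185 + 295 + 105 + 555) = 3,670; DTI = 3,670/8,850 = 41.5%.
LTV = 39,500/43,000 = 91.9%.
Option A: score 780 ≥ 620; DTI 41.5% ≤ 43%; employment 87 ≥ 12 mo → qualifies.
Option B: score 780 ≥ 640; DTI 41.5% > 40%; LTV 91.9% ≤ 97%; employment 87 ≥ 6 mo → does not qualify.
Option C: score 780 ≥ 580; DTI 41.5% ≤ 43%; LTV 91.9% ≤ 95%; employment 87 ≥ 12 mo → qualifies.
Qualifying: Option A, Option C. Lowest rate is 8.50% → Option C.

Option C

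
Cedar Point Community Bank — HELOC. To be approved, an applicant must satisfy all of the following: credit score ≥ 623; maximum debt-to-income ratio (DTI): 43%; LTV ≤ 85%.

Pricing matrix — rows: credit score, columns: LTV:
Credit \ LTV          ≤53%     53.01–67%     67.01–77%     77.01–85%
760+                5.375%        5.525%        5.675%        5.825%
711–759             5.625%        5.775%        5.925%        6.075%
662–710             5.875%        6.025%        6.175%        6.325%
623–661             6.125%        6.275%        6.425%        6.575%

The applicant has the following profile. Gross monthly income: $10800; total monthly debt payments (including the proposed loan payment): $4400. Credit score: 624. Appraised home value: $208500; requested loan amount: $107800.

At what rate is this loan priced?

Credit score 624 ≥ 623; DTI: 4,400 ÷ 10,800 = 40.7%, within the 43% cap
LTV = 107,800/208,500 = 51.7% ≤ 85%
Score 624 is in the 623–661 band; LTV 51.7% is in the ≤53% band → 6.125%.

6.125%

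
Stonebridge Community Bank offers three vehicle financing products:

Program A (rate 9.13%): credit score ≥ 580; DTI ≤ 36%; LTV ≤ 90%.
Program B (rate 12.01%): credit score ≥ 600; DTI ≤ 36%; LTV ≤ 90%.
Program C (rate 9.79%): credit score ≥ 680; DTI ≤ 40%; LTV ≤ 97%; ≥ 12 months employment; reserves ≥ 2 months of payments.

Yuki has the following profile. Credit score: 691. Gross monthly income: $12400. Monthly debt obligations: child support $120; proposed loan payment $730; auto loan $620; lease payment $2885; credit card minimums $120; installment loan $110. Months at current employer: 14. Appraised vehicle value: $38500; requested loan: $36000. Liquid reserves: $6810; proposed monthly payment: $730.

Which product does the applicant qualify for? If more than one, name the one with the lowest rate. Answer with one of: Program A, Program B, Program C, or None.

Program C

Total debts = (120 + 730 + 620 + 2,885 + 120 + 110) = 4,585; DTI = 4,585/12,400 = 37%.
LTV = 36,000/38,500 = 93.5%.
Reserves = 6,810/730 = 9.3 months.
Program A: score 691 ≥ 580; DTI 37% > 36%; LTV 93.5% > 90% → does not qualify.
Program B: score 691 ≥ 600; DTI 37% > 36%; LTV 93.5% > 90% → does not qualify.
Program C: score 691 ≥ 680; DTI 37% ≤ 40%; LTV 93.5% ≤ 97%; employment 14 ≥ 12 mo; reserves 9.3 ≥ 2 mo → qualifies.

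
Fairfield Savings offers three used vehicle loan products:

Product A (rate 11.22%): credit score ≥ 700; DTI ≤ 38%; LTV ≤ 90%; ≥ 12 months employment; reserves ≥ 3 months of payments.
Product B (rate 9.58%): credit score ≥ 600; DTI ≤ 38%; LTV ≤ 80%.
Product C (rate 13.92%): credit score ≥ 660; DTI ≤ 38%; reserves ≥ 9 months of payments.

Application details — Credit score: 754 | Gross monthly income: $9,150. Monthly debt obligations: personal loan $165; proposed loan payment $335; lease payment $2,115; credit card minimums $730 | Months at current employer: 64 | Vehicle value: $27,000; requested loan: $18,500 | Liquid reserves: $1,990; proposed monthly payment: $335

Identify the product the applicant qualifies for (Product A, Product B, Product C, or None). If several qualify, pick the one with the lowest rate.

Total debts = (165 + 335 + 2,115 + 730) = 3,345; DTI = 3,345/9,150 = 36.6%.
LTV = 18,500/27,000 = 68.5%.
Reserves = 1,990/335 = 5.9 months.
Product A: score 754 ≥ 700; DTI 36.6% ≤ 38%; LTV 68.5% ≤ 90%; employment 64 ≥ 12 mo; reserves 5.9 ≥ 3 mo → qualifies.
Product B: score 754 ≥ 600; DTI 36.6% ≤ 38%; LTV 68.5% ≤ 80% → qualifies.
Product C: score 754 ≥ 660; DTI 36.6% ≤ 38%; reserves 5.9 < 9 mo → does not qualify.
Qualifying: Product A, Product B. Lowest rate is 9.58% → Product B.

Product B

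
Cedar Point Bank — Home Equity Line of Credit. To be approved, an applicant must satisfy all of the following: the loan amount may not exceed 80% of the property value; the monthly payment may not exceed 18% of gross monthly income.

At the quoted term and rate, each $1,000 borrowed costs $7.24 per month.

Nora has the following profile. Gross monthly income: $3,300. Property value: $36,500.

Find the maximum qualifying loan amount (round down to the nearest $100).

$29,200

Payment cap: 18% × $3,300 = $594/month.
At $7.24 per $1,000, that supports 594/7.24 × 1,000 ≈ $82,044 → $82,000.
LTV cap: 80% × $36,500 = $29,200 → $29,200.
Binding constraint: loan-to-value.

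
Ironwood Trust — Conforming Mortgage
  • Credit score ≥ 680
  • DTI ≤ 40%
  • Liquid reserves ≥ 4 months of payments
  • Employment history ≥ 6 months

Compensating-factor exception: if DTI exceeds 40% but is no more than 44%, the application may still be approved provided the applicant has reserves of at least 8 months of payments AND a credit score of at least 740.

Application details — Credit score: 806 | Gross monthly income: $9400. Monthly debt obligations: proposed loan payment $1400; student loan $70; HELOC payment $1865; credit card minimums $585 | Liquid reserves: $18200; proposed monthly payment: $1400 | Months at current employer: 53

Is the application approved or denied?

Credit score 806 ≥ 680 (meets base)
Total debts = (1,400 + 70 + 1,865 + 585) = 3,920. DTI: 3,920 ÷ 9,400 = 41.7%, over the 40% base limit.
Reserves: 18,200 ÷ 1,400 = 13.0 months (meets 4-month minimum)
Employment 53 ≥ 6 months
DTI 41.7% is within the 40%–44% exception band; checking compensating factors.
Override check — reserves: 13.0 mo (ok); score: 806 (ok).
Both compensating conditions met → exception applies.

Approved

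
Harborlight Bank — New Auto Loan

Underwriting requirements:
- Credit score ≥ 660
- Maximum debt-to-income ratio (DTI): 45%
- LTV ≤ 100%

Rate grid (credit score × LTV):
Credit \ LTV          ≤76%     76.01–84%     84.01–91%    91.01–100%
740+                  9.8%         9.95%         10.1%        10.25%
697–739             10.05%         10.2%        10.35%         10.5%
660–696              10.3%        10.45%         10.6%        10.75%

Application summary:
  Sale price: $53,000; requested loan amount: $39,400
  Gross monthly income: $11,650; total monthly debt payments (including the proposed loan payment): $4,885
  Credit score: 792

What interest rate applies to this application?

9.8%

Credit score 792 ≥ 660; Debt-to-income = 4,885/11,650 = 41.9% — meets 45% limit
LTV = 39,400/53,000 = 74.3% ≤ 100%
Credit 792 → row 740+; LTV 74.3% → column ≤76%. Grid cell → 9.8%.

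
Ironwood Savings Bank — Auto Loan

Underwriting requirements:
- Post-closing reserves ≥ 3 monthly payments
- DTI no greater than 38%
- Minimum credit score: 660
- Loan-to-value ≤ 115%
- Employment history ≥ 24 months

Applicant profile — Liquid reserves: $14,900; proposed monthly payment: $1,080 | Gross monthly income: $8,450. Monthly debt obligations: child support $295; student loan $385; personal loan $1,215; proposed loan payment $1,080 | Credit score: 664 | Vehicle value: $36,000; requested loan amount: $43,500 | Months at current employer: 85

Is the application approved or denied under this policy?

Denied

Reserves = 14,900/1,080 = 13.8 months ≥ 3
Total monthly debts = (295 + 385 + 1,215 + 1,080) = 2,975. Debt-to-income = 2,975/8,450 = 35.2% — meets 38% limit
Credit score 664 ≥ 660 (meets)
LTV = 43,500/36,000 = 120.8% > 115%
Employment 85 ≥ 24 months
Fails on LTV.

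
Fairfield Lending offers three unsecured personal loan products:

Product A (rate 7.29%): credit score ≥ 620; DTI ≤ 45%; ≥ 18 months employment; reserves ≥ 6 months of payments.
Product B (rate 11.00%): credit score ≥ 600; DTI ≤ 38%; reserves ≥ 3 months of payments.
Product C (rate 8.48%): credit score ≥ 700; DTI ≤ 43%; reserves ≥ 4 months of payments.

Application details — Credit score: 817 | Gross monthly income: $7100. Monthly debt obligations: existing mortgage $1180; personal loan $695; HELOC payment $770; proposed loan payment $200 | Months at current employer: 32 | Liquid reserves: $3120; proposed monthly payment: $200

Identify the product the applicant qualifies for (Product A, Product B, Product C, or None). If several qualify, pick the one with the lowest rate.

Total debts = (1,180 + 695 + 770 + 200) = 2,845; DTI = 2,845/7,100 = 40.1%.
Reserves = 3,120/200 = 15.6 months.
Product A: score 817 ≥ 620; DTI 40.1% ≤ 45%; employment 32 ≥ 18 mo; reserves 15.6 ≥ 6 mo → qualifies.
Product B: score 817 ≥ 600; DTI 40.1% > 38%; reserves 15.6 ≥ 3 mo → does not qualify.
Product C: score 817 ≥ 700; DTI 40.1% ≤ 43%; reserves 15.6 ≥ 4 mo → qualifies.
Qualifying: Product A, Product C. Lowest rate is 7.29% → Product A.

Product A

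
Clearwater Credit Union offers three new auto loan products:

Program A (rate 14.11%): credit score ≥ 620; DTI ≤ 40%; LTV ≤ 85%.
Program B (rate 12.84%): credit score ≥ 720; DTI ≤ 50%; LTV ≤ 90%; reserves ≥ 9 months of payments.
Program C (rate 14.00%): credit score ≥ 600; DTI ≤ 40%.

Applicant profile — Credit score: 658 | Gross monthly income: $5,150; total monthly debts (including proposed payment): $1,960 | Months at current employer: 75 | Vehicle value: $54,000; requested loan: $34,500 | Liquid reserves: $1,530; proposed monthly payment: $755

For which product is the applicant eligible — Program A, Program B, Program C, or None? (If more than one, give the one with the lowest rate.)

DTI = 1,960/5,150 = 38.1%.
LTV = 34,500/54,000 = 63.9%.
Reserves = 1,530/755 = 2.0 months.
Program A: score 658 ≥ 620; DTI 38.1% ≤ 40%; LTV 63.9% ≤ 85% → qualifies.
Program B: score 658 < 720; DTI 38.1% ≤ 50%; LTV 63.9% ≤ 90%; reserves 2.0 < 9 mo → does not qualify.
Program C: score 658 ≥ 600; DTI 38.1% ≤ 40% → qualifies.
Qualifying: Program A, Program C. Lowest rate is 14.00% → Program C.

Program C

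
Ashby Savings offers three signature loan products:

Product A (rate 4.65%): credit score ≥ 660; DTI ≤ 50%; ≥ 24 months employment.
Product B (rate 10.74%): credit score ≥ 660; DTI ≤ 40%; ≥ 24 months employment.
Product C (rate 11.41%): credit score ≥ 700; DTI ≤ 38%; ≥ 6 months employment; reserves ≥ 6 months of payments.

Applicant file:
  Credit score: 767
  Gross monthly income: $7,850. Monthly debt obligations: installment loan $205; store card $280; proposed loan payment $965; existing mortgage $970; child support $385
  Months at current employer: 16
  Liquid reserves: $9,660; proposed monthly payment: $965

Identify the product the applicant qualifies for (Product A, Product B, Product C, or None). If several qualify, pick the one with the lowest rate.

Total debts = (205 + 280 + 965 + 970 + 385) = 2,805; DTI = 2,805/7,850 = 35.7%.
Reserves = 9,660/965 = 10.0 months.
Product A: score 767 ≥ 660; DTI 35.7% ≤ 50%; employment 16 < 24 mo → does not qualify.
Product B: score 767 ≥ 660; DTI 35.7% ≤ 40%; employment 16 < 24 mo → does not qualify.
Product C: score 767 ≥ 700; DTI 35.7% ≤ 38%; employment 16 ≥ 6 mo; reserves 10.0 ≥ 6 mo → qualifies.

Product C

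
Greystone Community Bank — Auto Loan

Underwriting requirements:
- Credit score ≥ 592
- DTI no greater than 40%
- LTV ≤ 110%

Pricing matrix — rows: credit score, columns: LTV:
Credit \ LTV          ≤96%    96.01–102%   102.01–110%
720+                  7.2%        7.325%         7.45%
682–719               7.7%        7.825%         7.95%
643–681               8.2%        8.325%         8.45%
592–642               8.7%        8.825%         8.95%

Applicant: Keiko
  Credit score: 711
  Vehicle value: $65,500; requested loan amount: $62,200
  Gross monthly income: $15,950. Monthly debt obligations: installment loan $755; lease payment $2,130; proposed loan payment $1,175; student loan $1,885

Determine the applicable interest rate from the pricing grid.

7.7%

Credit score 711 ≥ 592; Total monthly debts = (755 + 2,130 + 1,175 + 1,885) = 5,945. DTI = 5,945/15,950 = 37.3% ≤ 40%
LTV = 62,200/65,500 = 95% ≤ 110%
Row: 711 falls in 682–719. Column: 95% falls in ≤96%. Rate = 7.7%.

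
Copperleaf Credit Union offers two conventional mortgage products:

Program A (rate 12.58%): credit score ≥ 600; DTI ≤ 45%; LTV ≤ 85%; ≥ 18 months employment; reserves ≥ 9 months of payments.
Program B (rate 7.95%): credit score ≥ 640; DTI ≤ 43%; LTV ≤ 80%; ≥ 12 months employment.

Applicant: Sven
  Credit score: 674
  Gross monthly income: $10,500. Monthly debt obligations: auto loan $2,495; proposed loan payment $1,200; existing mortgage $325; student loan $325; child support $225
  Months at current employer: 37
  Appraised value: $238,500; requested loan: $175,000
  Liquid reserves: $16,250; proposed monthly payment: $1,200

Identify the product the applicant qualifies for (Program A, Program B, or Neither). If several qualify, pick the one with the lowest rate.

Program A

Total debts = (2,495 + 1,200 + 325 + 325 + 225) = 4,570; DTI = 4,570/10,500 = 43.5%.
LTV = 175,000/238,500 = 73.4%.
Reserves = 16,250/1,200 = 13.5 months.
Program A: score 674 ≥ 600; DTI 43.5% ≤ 45%; LTV 73.4% ≤ 85%; employment 37 ≥ 18 mo; reserves 13.5 ≥ 9 mo → qualifies.
Program B: score 674 ≥ 640; DTI 43.5% > 43%; LTV 73.4% ≤ 80%; employment 37 ≥ 12 mo → does not qualify.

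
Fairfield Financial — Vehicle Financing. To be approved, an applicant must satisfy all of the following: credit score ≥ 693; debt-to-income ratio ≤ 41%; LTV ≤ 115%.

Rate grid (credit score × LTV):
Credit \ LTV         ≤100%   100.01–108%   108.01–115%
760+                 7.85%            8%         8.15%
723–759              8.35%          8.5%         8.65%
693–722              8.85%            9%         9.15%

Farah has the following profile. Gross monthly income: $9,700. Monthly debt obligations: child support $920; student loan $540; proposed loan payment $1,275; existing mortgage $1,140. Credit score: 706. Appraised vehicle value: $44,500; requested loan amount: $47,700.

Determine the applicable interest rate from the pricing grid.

9%

Credit score 706 ≥ 693; Total monthly debts = (920 + 540 + 1,275 + 1,140) = 3,875. Debt-to-income = 3,875/9,700 = 39.9% — meets 41% limit
LTV: 47,700 ÷ 44,500 = 107.2%, within 115% cap
Credit 706 → row 693–722; LTV 107.2% → column 100.01–108%. Grid cell → 9%.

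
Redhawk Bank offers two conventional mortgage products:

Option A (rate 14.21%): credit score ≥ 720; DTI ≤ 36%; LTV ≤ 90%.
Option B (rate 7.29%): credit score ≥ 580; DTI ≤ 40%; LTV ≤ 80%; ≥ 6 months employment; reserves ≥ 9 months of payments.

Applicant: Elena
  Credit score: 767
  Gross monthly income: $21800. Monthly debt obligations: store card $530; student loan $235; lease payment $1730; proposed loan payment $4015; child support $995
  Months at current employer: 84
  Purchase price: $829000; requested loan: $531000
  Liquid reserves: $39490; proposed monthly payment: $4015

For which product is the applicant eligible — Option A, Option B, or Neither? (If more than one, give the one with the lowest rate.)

Total debts = (530 + 235 + 1,730 + 4,015 + 995) = 7,505; DTI = 7,505/21,800 = 34.4%.
LTV = 531,000/829,000 = 64.1%.
Reserves = 39,490/4,015 = 9.8 months.
Option A: score 767 ≥ 720; DTI 34.4% ≤ 36%; LTV 64.1% ≤ 90% → qualifies.
Option B: score 767 ≥ 580; DTI 34.4% ≤ 40%; LTV 64.1% ≤ 80%; employment 84 ≥ 6 mo; reserves 9.8 ≥ 9 mo → qualifies.
Qualifying: Option A, Option B. Lowest rate is 7.29% → Option B.

Option B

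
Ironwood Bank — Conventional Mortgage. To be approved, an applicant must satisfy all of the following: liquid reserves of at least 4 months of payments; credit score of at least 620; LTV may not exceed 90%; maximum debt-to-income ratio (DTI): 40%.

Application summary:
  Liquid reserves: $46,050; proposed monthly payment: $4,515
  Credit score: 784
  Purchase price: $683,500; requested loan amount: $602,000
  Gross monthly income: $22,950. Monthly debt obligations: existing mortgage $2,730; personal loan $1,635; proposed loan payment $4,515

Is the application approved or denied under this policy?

Approved

Reserves: 46,050 ÷ 4,515 = 10.2 months (meets 4-month minimum)
Credit score 784 ≥ 620 (meets)
LTV: 602,000 ÷ 683,500 = 88.1%, within 90% cap
Total monthly debts = (2,730 + 1,635 + 4,515) = 8,880. Debt-to-income = 8,880/22,950 = 38.7% — meets 40% limit
All criteria satisfied.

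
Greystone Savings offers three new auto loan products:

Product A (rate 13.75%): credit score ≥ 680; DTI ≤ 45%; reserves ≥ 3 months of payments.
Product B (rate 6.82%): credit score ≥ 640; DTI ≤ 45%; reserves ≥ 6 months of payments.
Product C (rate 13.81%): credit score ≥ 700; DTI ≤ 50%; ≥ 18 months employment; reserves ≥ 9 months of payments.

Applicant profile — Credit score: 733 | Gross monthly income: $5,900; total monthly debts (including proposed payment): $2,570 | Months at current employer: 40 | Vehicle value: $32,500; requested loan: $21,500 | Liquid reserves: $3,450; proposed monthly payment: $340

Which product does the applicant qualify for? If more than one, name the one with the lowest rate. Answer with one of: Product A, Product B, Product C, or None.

Product B

DTI = 2,570/5,900 = 43.6%.
LTV = 21,500/32,500 = 66.2%.
Reserves = 3,450/340 = 10.1 months.
Product A: score 733 ≥ 680; DTI 43.6% ≤ 45%; reserves 10.1 ≥ 3 mo → qualifies.
Product B: score 733 ≥ 640; DTI 43.6% ≤ 45%; reserves 10.1 ≥ 6 mo → qualifies.
Product C: score 733 ≥ 700; DTI 43.6% ≤ 50%; employment 40 ≥ 18 mo; reserves 10.1 ≥ 9 mo → qualifies.
Qualifying: Product A, Product B, Product C. Lowest rate is 6.82% → Product B.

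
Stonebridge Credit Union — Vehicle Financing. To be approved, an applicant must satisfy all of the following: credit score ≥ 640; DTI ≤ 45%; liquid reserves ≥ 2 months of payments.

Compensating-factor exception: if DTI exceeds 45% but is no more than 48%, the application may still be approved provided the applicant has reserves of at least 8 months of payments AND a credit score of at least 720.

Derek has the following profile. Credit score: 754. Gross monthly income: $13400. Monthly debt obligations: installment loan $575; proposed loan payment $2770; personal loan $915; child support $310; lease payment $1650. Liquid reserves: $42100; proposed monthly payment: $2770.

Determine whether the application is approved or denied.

Credit score 754 ≥ 640 (meets base)
Total debts = (575 + 2,770 + 915 + 310 + 1,650) = 6,220. DTI = 6,220/13,400 = 46.4% > 45% — standard DTI limit exceeded.
Reserves = 42,100/2,770 = 15.2 months ≥ 2
46.4% falls in the override range (45%–48%), so the compensating-factor test applies.
Override check — reserves: 15.2 mo (ok); score: 754 (ok).
Both compensating conditions met → exception applies.

Approved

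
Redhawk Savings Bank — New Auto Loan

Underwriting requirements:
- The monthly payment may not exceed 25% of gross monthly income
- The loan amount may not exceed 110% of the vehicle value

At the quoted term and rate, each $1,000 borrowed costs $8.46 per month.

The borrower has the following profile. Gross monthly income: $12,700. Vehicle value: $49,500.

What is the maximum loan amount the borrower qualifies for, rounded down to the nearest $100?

Payment cap: 25% × $12,700 = $3,175/month.
At $8.46 per $1,000, that supports 3,175/8.46 × 1,000 ≈ $375,295 → $375,200.
LTV cap: 110% × $49,500 = $54,450 → $54,400.
Binding constraint: loan-to-value.

$54,400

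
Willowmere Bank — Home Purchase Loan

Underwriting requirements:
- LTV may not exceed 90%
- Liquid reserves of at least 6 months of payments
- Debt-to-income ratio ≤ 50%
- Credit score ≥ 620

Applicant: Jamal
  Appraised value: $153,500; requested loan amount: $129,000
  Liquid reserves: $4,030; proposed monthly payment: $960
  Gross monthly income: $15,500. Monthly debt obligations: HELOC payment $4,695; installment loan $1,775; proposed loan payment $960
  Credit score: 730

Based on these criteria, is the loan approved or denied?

Denied

LTV = 129,000/153,500 = 84% ≤ 90%
Liquid reserves cover 4,030/960 = 4.2 months — < 6 required
Total monthly debts = (4,695 + 1,775 + 960) = 7,430. DTI: 7,430 ÷ 15,500 = 47.9%, within the 50% cap
Credit score 730 ≥ 620 (meets)
Fails on reserves.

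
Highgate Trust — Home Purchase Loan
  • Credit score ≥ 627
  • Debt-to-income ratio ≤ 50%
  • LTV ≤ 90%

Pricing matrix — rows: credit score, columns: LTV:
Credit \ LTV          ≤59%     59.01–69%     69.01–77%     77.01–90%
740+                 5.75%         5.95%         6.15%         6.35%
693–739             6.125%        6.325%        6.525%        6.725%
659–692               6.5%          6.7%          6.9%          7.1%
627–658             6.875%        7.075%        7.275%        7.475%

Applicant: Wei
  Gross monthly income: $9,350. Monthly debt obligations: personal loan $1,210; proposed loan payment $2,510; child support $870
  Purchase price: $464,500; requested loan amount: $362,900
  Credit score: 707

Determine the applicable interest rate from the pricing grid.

Credit score 707 ≥ 627; Total monthly debts = (1,210 + 2,510 + 870) = 4,590. Debt-to-income = 4,590/9,350 = 49.1% — meets 50% limit
LTV: 362,900 ÷ 464,500 = 78.1%, within 90% cap
Row: 707 falls in 693–739. Column: 78.1% falls in 77.01–90%. Rate = 6.725%.

6.725%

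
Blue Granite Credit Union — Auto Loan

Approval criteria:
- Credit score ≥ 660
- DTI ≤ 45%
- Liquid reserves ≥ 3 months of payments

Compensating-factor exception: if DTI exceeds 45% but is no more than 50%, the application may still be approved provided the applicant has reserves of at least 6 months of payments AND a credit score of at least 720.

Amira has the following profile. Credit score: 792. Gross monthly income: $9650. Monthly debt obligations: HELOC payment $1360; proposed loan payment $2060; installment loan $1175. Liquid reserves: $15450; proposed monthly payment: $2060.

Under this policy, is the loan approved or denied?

Approved

Credit score 792 ≥ 660 (meets base)
Total debts = (1,360 + 2,060 + 1,175) = 4,595. DTI: 4,595 ÷ 9,650 = 47.6%, over the 45% base limit.
Reserves: 15,450 ÷ 2,060 = 7.5 months (meets 3-month minimum)
47.6% falls in the override range (45%–50%), so the compensating-factor test applies.
Reserves 7.5 ≥ 6 months; credit score 792 ≥ 720.
Both override conditions satisfied; DTI exception granted.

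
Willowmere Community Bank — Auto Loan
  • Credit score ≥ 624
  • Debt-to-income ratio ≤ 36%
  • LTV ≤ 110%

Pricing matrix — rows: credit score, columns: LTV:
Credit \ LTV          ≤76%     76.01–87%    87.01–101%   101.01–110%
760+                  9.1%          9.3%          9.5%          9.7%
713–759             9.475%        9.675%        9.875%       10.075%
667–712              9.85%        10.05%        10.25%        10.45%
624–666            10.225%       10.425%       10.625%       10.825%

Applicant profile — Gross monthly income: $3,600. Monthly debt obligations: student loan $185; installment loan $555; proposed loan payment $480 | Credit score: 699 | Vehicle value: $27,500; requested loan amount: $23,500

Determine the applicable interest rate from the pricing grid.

10.05%

Credit score 699 ≥ 624; Total monthly debts = (185 + 555 + 480) = 1,220. Debt-to-income = 1,220/3,600 = 33.9% — meets 36% limit
LTV = 23,500/27,500 = 85.5% ≤ 110%
Row: 699 falls in 667–712. Column: 85.5% falls in 76.01–87%. Rate = 10.05%.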